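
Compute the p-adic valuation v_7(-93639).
v_7(-93639) = 4

v_7(n) is the largest exponent k such that 7^k divides n. Factor out: -93639 = -7^4 · 39. (Sign doesn't affect v_p.) So v_7(-93639) = 4.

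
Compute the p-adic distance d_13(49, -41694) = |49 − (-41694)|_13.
d_13(49, -41694) = 1/2197

Step 1 — x − y = 49 − (-41694) = 41743. Step 2 — v_13(41743) = 3 (factor: 41743 = (13^3 · 19); the sign does not affect v_p). Step 3 — |x − y|_13 = 13^{-3} = 1/2197.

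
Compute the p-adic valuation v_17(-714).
v_17(-714) = 1

v_17(n) is the largest exponent k such that 17^k divides n. Factor out: -714 = -17^1 · 42. (Sign doesn't affect v_p.) So v_17(-714) = 1.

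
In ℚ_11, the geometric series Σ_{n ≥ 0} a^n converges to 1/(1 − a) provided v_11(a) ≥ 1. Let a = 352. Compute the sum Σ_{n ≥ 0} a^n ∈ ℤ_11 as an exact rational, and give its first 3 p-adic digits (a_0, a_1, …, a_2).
Σ a^n = 1/(1 − a) = -1/351;  first 3 digits = (1, 10, 3)

v_11(a) = 1 ≥ 1, so the series converges in ℤ_11 to 1/(1 − a) = 1/(1 − 352) = -1/351. Expand this rational in ℤ_11: compute digits iteratively via d_i = x_i mod 11, x_{i+1} = (x_i − d_i)/11. The first 3 digits are (1, 10, 3).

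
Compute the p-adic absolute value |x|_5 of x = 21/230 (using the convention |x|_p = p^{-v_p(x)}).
|21/230|_5 = 5

Step 1 — compute v_5(x) by factoring powers of 5 out of the numerator and denominator: v_5(21/230) = -1. Step 2 — apply |x|_p = p^{-v_p(x)} = 5^{1} = 5.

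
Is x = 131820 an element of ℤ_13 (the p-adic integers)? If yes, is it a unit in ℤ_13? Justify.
x ∈ ℤ_13 but not a unit; v_13(x) = 3 > 0

ℤ_13 = {x ∈ ℚ_13 : v_13(x) ≥ 0} and ℤ_13^× = {x ∈ ℤ_13 : v_13(x) = 0}. Here v_13(131820) = v_13(num) − v_13(den) = 3; compare against these criteria.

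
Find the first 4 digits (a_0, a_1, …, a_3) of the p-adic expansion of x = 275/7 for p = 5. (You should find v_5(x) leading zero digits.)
(a_0, …, a_3) = (0, 0, 3, 4)

v_5(275/7) = 2, so a_0 = ... = a_1 = 0. Factor out: x = 5^2 · u with u = 11/7 a unit in ℤ_5. Expand u iteratively via a_{v+i} = u_i mod 5, u_{i+1} = (u_i − a_{v+i})/5:
  u_0 = 11/7;  a_2 = 3;  u_1 = (u_0 − 3)/5 = -2/7
  u_1 = -2/7;  a_3 = 4;  u_2 = (u_1 − 4)/5 = -6/7
Digits: (0, 0, 3, 4).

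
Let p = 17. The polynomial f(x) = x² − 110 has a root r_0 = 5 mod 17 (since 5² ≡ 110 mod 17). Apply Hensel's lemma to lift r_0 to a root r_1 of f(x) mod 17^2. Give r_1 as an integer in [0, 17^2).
r_1 = 158 (mod 289)

Hensel's recurrence: r_{i+1} = r_i − f(r_i)·(f′(r_i))^{-1} mod 17^{i+2}, with f′(x) = 2x. Iterate:
  r_0 = 5 (mod 17)
  r_1 = 158 (mod 289)
Final: r_1 = 158, and one checks f(r_1) ≡ 0 mod 17^2.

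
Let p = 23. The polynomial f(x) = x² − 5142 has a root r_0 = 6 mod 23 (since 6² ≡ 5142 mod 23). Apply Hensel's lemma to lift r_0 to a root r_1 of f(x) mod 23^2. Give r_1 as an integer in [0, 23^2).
r_1 = 167 (mod 529)

Hensel's recurrence: r_{i+1} = r_i − f(r_i)·(f′(r_i))^{-1} mod 23^{i+2}, with f′(x) = 2x. Iterate:
  r_0 = 6 (mod 23)
  r_1 = 167 (mod 529)
Final: r_1 = 167, and one checks f(r_1) ≡ 0 mod 23^2.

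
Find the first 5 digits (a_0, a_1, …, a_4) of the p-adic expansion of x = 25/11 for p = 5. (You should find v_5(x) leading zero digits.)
(a_0, …, a_4) = (0, 0, 1, 3, 3)

v_5(25/11) = 2, so a_0 = ... = a_1 = 0. Factor out: x = 5^2 · u with u = 1/11 a unit in ℤ_5. Expand u iteratively via a_{v+i} = u_i mod 5, u_{i+1} = (u_i − a_{v+i})/5:
  u_0 = 1/11;  a_2 = 1;  u_1 = (u_0 − 1)/5 = -2/11
  u_1 = -2/11;  a_3 = 3;  u_2 = (u_1 − 3)/5 = -7/11
  u_2 = -7/11;  a_4 = 3;  u_3 = (u_2 − 3)/5 = -8/11
Digits: (0, 0, 1, 3, 3).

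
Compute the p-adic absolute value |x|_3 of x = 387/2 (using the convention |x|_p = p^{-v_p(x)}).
|387/2|_3 = 1/9

Step 1 — compute v_3(x) by factoring powers of 3 out of the numerator and denominator: v_3(387/2) = 2. Step 2 — apply |x|_p = p^{-v_p(x)} = 3^{-2} = 1/9.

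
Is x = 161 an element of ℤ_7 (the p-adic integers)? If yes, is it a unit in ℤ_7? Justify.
x ∈ ℤ_7 but not a unit; v_7(x) = 1 > 0

ℤ_7 = {x ∈ ℚ_7 : v_7(x) ≥ 0} and ℤ_7^× = {x ∈ ℤ_7 : v_7(x) = 0}. Here v_7(161) = v_7(num) − v_7(den) = 1; compare against these criteria.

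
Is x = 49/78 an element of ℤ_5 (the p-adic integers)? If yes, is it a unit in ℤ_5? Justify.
x ∈ ℤ_5^× (unit); v_5(x) = 0

ℤ_5 = {x ∈ ℚ_5 : v_5(x) ≥ 0} and ℤ_5^× = {x ∈ ℤ_5 : v_5(x) = 0}. Here v_5(49/78) = v_5(num) − v_5(den) = 0; compare against these criteria.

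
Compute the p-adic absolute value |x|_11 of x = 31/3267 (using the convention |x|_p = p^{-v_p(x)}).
|31/3267|_11 = 121

Step 1 — compute v_11(x) by factoring powers of 11 out of the numerator and denominator: v_11(31/3267) = -2. Step 2 — apply |x|_p = p^{-v_p(x)} = 11^{2} = 121.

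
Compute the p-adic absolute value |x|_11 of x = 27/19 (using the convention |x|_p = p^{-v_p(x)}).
|27/19|_11 = 1

Step 1 — compute v_11(x) by factoring powers of 11 out of the numerator and denominator: v_11(27/19) = 0. Step 2 — apply |x|_p = p^{-v_p(x)} = 11^{0} = 1.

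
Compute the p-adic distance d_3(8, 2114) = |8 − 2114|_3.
d_3(8, 2114) = 1/81

Step 1 — x − y = 8 − 2114 = -2106. Step 2 — v_3(-2106) = 4 (factor: -2106 = −(3^4 · 26); the sign does not affect v_p). Step 3 — |x − y|_3 = 3^{-4} = 1/81.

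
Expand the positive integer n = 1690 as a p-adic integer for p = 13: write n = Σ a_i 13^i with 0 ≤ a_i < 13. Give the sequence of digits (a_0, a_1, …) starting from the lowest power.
(a_0, a_1, …) = (0, 0, 10)

Repeated division by 13 gives the digits low-to-high: 1690 = 10·13^2. Digit sequence: (0, 0, 10).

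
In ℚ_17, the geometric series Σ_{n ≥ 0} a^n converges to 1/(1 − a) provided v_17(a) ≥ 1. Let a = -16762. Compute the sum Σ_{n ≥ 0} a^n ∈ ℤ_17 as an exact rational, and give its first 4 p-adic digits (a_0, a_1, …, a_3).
Σ a^n = 1/(1 − a) = 1/16763;  first 4 digits = (1, 0, 10, 13)

v_17(a) = 2 ≥ 1, so the series converges in ℤ_17 to 1/(1 − a) = 1/(1 − (-16762)) = 1/16763. Expand this rational in ℤ_17: compute digits iteratively via d_i = x_i mod 17, x_{i+1} = (x_i − d_i)/17. The first 4 digits are (1, 0, 10, 13).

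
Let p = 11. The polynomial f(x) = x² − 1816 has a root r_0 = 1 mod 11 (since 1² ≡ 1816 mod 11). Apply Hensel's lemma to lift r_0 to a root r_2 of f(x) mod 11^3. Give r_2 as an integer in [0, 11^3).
r_2 = 243 (mod 1331)

Hensel's recurrence: r_{i+1} = r_i − f(r_i)·(f′(r_i))^{-1} mod 11^{i+2}, with f′(x) = 2x. Iterate:
  r_0 = 1 (mod 11)
  r_1 = 1 (mod 121)
  r_2 = 243 (mod 1331)
Final: r_2 = 243, and one checks f(r_2) ≡ 0 mod 11^3.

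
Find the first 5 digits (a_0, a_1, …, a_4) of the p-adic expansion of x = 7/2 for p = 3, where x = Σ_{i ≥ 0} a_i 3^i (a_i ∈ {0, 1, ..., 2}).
(a_0, …, a_4) = (2, 2, 1, 1, 1)

v_3(7/2) = 0 (numerator and denominator both coprime to 3), so x ∈ ℤ_3^×. Compute digits iteratively via a_i = x_i mod 3, x_{i+1} = (x_i − a_i)/3, with x_0 = x:
  x_0 = 7/2;  a_0 = 2;  x_1 = (x_0 − 2)/3 = 1/2
  x_1 = 1/2;  a_1 = 2;  x_2 = (x_1 − 2)/3 = -1/2
  x_2 = -1/2;  a_2 = 1;  x_3 = (x_2 − 1)/3 = -1/2
  x_3 = -1/2;  a_3 = 1;  x_4 = (x_3 − 1)/3 = -1/2
  x_4 = -1/2;  a_4 = 1;  x_5 = (x_4 − 1)/3 = -1/2
Digits: (2, 2, 1, 1, 1).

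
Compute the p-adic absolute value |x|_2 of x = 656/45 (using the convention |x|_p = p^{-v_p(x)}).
|656/45|_2 = 1/16

Step 1 — compute v_2(x) by factoring powers of 2 out of the numerator and denominator: v_2(656/45) = 4. Step 2 — apply |x|_p = p^{-v_p(x)} = 2^{-4} = 1/16.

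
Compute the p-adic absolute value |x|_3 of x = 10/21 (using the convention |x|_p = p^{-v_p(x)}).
|10/21|_3 = 3

Step 1 — compute v_3(x) by factoring powers of 3 out of the numerator and denominator: v_3(10/21) = -1. Step 2 — apply |x|_p = p^{-v_p(x)} = 3^{1} = 3.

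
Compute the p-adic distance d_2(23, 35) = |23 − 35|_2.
d_2(23, 35) = 1/4

Step 1 — x − y = 23 − 35 = -12. Step 2 — v_2(-12) = 2 (factor: -12 = −(2^2 · 3); the sign does not affect v_p). Step 3 — |x − y|_2 = 2^{-2} = 1/4.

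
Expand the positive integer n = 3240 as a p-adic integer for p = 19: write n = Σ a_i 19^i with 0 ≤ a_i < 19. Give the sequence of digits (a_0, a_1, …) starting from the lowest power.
(a_0, a_1, …) = (10, 18, 8)

Repeated division by 19 gives the digits low-to-high: 3240 = 10 + 18·19^1 + 8·19^2. Digit sequence: (10, 18, 8).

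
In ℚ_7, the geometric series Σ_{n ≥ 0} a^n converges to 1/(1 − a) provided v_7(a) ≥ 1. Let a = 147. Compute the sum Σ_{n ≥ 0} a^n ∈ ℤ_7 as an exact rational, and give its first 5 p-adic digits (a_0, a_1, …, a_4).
Σ a^n = 1/(1 − a) = -1/146;  first 5 digits = (1, 0, 3, 0, 2)

v_7(a) = 2 ≥ 1, so the series converges in ℤ_7 to 1/(1 − a) = 1/(1 − 147) = -1/146. Expand this rational in ℤ_7: compute digits iteratively via d_i = x_i mod 7, x_{i+1} = (x_i − d_i)/7. The first 5 digits are (1, 0, 3, 0, 2).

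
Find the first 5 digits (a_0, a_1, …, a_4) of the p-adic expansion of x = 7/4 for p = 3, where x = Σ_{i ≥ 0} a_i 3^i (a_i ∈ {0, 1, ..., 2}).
(a_0, …, a_4) = (1, 1, 2, 0, 2)

v_3(7/4) = 0 (numerator and denominator both coprime to 3), so x ∈ ℤ_3^×. Compute digits iteratively via a_i = x_i mod 3, x_{i+1} = (x_i − a_i)/3, with x_0 = x:
  x_0 = 7/4;  a_0 = 1;  x_1 = (x_0 − 1)/3 = 1/4
  x_1 = 1/4;  a_1 = 1;  x_2 = (x_1 − 1)/3 = -1/4
  x_2 = -1/4;  a_2 = 2;  x_3 = (x_2 − 2)/3 = -3/4
  x_3 = -3/4;  a_3 = 0;  x_4 = (x_3 − 0)/3 = -1/4
  x_4 = -1/4;  a_4 = 2;  x_5 = (x_4 − 2)/3 = -3/4
Digits: (1, 1, 2, 0, 2).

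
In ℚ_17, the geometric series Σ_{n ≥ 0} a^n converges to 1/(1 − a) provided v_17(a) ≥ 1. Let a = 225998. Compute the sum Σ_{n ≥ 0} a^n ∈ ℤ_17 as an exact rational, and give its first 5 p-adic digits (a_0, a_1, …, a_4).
Σ a^n = 1/(1 − a) = -1/225997;  first 5 digits = (1, 0, 0, 12, 2)

v_17(a) = 3 ≥ 1, so the series converges in ℤ_17 to 1/(1 − a) = 1/(1 − 225998) = -1/225997. Expand this rational in ℤ_17: compute digits iteratively via d_i = x_i mod 17, x_{i+1} = (x_i − d_i)/17. The first 5 digits are (1, 0, 0, 12, 2).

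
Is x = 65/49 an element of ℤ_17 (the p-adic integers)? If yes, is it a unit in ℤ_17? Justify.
x ∈ ℤ_17^× (unit); v_17(x) = 0

ℤ_17 = {x ∈ ℚ_17 : v_17(x) ≥ 0} and ℤ_17^× = {x ∈ ℤ_17 : v_17(x) = 0}. Here v_17(65/49) = v_17(num) − v_17(den) = 0; compare against these criteria.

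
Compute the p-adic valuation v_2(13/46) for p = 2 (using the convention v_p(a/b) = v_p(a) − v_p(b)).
v_2(13/46) = -1

Factor powers of 2 from the numerator and denominator of the reduced fraction: 13 = 2^0 · 13 and 46 = 2^1 · 23. Apply v_p(a/b) = v_p(a) − v_p(b): v_2(13/46) = 0 − 1 = -1.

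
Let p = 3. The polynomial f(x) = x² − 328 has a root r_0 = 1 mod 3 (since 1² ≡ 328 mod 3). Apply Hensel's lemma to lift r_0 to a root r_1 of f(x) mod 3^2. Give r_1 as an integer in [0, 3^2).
r_1 = 7 (mod 9)

Hensel's recurrence: r_{i+1} = r_i − f(r_i)·(f′(r_i))^{-1} mod 3^{i+2}, with f′(x) = 2x. Iterate:
  r_0 = 1 (mod 3)
  r_1 = 7 (mod 9)
Final: r_1 = 7, and one checks f(r_1) ≡ 0 mod 3^2.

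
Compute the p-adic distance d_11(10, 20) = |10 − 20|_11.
d_11(10, 20) = 1

Step 1 — x − y = 10 − 20 = -10. Step 2 — v_11(-10) = 0 (factor: -10 = −(11^0 · 10); the sign does not affect v_p). Step 3 — |x − y|_11 = 11^{0} = 1.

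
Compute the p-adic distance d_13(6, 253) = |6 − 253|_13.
d_13(6, 253) = 1/13

Step 1 — x − y = 6 − 253 = -247. Step 2 — v_13(-247) = 1 (factor: -247 = −(13^1 · 19); the sign does not affect v_p). Step 3 — |x − y|_13 = 13^{-1} = 1/13.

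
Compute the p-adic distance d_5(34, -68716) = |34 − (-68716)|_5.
d_5(34, -68716) = 1/3125

Step 1 — x − y = 34 − (-68716) = 68750. Step 2 — v_5(68750) = 5 (factor: 68750 = (5^5 · 22); the sign does not affect v_p). Step 3 — |x − y|_5 = 5^{-5} = 1/3125.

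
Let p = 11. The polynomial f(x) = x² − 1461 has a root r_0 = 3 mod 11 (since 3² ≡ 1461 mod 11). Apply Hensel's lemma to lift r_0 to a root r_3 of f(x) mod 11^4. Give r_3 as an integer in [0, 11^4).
r_3 = 245 (mod 14641)

Hensel's recurrence: r_{i+1} = r_i − f(r_i)·(f′(r_i))^{-1} mod 11^{i+2}, with f′(x) = 2x. Iterate:
  r_0 = 3 (mod 11)
  r_1 = 3 (mod 121)
  r_2 = 245 (mod 1331)
  r_3 = 245 (mod 14641)
Final: r_3 = 245, and one checks f(r_3) ≡ 0 mod 11^4.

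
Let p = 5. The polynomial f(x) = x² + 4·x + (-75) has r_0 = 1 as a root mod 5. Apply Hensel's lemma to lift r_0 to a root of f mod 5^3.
r_2 = 71 (mod 125)

Hensel: r_{i+1} = r_i − f(r_i)·(f′(r_i))^{-1} mod 5^{i+2}, f′(x) = 2x + 4. Iterate:
  r_0 = 1 (mod 5)
  r_1 = 21 (mod 25)
  r_2 = 71 (mod 125)
Final: r = 71 satisfies f(r) ≡ 0 mod 5^3.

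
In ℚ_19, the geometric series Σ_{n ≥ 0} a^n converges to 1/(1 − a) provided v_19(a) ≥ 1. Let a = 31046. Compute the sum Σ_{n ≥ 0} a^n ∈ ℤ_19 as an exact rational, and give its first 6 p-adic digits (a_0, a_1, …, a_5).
Σ a^n = 1/(1 − a) = -1/31045;  first 6 digits = (1, 0, 10, 4, 5, 9)

v_19(a) = 2 ≥ 1, so the series converges in ℤ_19 to 1/(1 − a) = 1/(1 − 31046) = -1/31045. Expand this rational in ℤ_19: compute digits iteratively via d_i = x_i mod 19, x_{i+1} = (x_i − d_i)/19. The first 6 digits are (1, 0, 10, 4, 5, 9).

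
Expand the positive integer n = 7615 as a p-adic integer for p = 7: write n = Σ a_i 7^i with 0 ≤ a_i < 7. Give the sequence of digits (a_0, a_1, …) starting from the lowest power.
(a_0, a_1, …) = (6, 2, 1, 1, 3)

Repeated division by 7 gives the digits low-to-high: 7615 = 6 + 2·7^1 + 1·7^2 + 1·7^3 + 3·7^4. Digit sequence: (6, 2, 1, 1, 3).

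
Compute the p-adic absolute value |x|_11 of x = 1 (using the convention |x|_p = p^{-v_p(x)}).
|1|_11 = 1

Step 1 — compute v_11(x) by factoring powers of 11 out of the numerator and denominator: v_11(1) = 0. Step 2 — apply |x|_p = p^{-v_p(x)} = 11^{0} = 1.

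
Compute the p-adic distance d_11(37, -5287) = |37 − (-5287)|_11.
d_11(37, -5287) = 1/1331

Step 1 — x − y = 37 − (-5287) = 5324. Step 2 — v_11(5324) = 3 (factor: 5324 = (11^3 · 4); the sign does not affect v_p). Step 3 — |x − y|_11 = 11^{-3} = 1/1331.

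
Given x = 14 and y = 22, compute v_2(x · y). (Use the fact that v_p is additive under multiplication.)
v_2(308) = 2

v_p(x) = 1 (factor: 14 = 2^1 · 7); v_p(y) = 1 (factor: 22 = 2^1 · 11). Additivity: v_p(xy) = v_p(x) + v_p(y) = 1 + 1 = 2. (Direct check: xy = 308 = 2^2 · (77).)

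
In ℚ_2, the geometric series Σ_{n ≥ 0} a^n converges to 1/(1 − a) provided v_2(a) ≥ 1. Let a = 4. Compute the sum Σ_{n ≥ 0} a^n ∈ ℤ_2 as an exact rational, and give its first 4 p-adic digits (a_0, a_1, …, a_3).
Σ a^n = 1/(1 − a) = -1/3;  first 4 digits = (1, 0, 1, 0)

v_2(a) = 2 ≥ 1, so the series converges in ℤ_2 to 1/(1 − a) = 1/(1 − 4) = -1/3. Expand this rational in ℤ_2: compute digits iteratively via d_i = x_i mod 2, x_{i+1} = (x_i − d_i)/2. The first 4 digits are (1, 0, 1, 0).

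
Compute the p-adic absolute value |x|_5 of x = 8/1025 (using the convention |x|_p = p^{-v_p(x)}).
|8/1025|_5 = 25

Step 1 — compute v_5(x) by factoring powers of 5 out of the numerator and denominator: v_5(8/1025) = -2. Step 2 — apply |x|_p = p^{-v_p(x)} = 5^{2} = 25.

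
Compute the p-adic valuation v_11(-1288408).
v_11(-1288408) = 5

v_11(n) is the largest exponent k such that 11^k divides n. Factor out: -1288408 = -11^5 · 8. (Sign doesn't affect v_p.) So v_11(-1288408) = 5.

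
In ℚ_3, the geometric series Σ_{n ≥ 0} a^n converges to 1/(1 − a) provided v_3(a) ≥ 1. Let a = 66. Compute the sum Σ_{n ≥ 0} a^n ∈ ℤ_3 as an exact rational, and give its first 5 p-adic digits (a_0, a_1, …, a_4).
Σ a^n = 1/(1 − a) = -1/65;  first 5 digits = (1, 1, 2, 2, 1)

v_3(a) = 1 ≥ 1, so the series converges in ℤ_3 to 1/(1 − a) = 1/(1 − 66) = -1/65. Expand this rational in ℤ_3: compute digits iteratively via d_i = x_i mod 3, x_{i+1} = (x_i − d_i)/3. The first 5 digits are (1, 1, 2, 2, 1).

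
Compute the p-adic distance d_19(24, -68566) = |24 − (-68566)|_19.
d_19(24, -68566) = 1/6859

Step 1 — x − y = 24 − (-68566) = 68590. Step 2 — v_19(68590) = 3 (factor: 68590 = (19^3 · 10); the sign does not affect v_p). Step 3 — |x − y|_19 = 19^{-3} = 1/6859.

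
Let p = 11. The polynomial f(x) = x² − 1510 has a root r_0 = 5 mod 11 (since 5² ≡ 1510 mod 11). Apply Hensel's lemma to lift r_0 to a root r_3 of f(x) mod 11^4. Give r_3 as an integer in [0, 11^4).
r_3 = 9894 (mod 14641)

Hensel's recurrence: r_{i+1} = r_i − f(r_i)·(f′(r_i))^{-1} mod 11^{i+2}, with f′(x) = 2x. Iterate:
  r_0 = 5 (mod 11)
  r_1 = 93 (mod 121)
  r_2 = 577 (mod 1331)
  r_3 = 9894 (mod 14641)
Final: r_3 = 9894, and one checks f(r_3) ≡ 0 mod 11^4.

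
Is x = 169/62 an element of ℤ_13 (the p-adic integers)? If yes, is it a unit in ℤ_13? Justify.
x ∈ ℤ_13 but not a unit; v_13(x) = 2 > 0

ℤ_13 = {x ∈ ℚ_13 : v_13(x) ≥ 0} and ℤ_13^× = {x ∈ ℤ_13 : v_13(x) = 0}. Here v_13(169/62) = v_13(num) − v_13(den) = 2; compare against these criteria.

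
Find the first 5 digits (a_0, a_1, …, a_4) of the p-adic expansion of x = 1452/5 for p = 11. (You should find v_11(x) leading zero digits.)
(a_0, …, a_4) = (0, 0, 9, 6, 6)

v_11(1452/5) = 2, so a_0 = ... = a_1 = 0. Factor out: x = 11^2 · u with u = 12/5 a unit in ℤ_11. Expand u iteratively via a_{v+i} = u_i mod 11, u_{i+1} = (u_i − a_{v+i})/11:
  u_0 = 12/5;  a_2 = 9;  u_1 = (u_0 − 9)/11 = -3/5
  u_1 = -3/5;  a_3 = 6;  u_2 = (u_1 − 6)/11 = -3/5
  u_2 = -3/5;  a_4 = 6;  u_3 = (u_2 − 6)/11 = -3/5
Digits: (0, 0, 9, 6, 6).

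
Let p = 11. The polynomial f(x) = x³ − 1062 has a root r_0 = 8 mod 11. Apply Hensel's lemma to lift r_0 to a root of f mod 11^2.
r_1 = 118 (mod 121)

Hensel: r_{i+1} = r_i − f(r_i)/f′(r_i) mod 11^{i+2}, where f′(x) = 3x². Iterate:
  r_0 = 8 (mod 11)
  r_1 = 118 (mod 121)
Final: r = 118 with f(r) ≡ 0 mod 11^2.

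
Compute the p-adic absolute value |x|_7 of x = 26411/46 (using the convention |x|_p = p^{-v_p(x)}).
|26411/46|_7 = 1/2401

Step 1 — compute v_7(x) by factoring powers of 7 out of the numerator and denominator: v_7(26411/46) = 4. Step 2 — apply |x|_p = p^{-v_p(x)} = 7^{-4} = 1/2401.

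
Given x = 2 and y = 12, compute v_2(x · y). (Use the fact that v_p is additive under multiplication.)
v_2(24) = 3

v_p(x) = 1 (factor: 2 = 2^1 · 1); v_p(y) = 2 (factor: 12 = 2^2 · 3). Additivity: v_p(xy) = v_p(x) + v_p(y) = 1 + 2 = 3. (Direct check: xy = 24 = 2^3 · (3).)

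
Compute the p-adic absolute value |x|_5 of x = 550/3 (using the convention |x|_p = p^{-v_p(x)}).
|550/3|_5 = 1/25

Step 1 — compute v_5(x) by factoring powers of 5 out of the numerator and denominator: v_5(550/3) = 2. Step 2 — apply |x|_p = p^{-v_p(x)} = 5^{-2} = 1/25.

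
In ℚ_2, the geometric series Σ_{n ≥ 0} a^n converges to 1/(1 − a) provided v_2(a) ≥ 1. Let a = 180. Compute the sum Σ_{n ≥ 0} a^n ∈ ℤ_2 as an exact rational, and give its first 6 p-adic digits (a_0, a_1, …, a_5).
Σ a^n = 1/(1 − a) = -1/179;  first 6 digits = (1, 0, 1, 0, 0, 0)

v_2(a) = 2 ≥ 1, so the series converges in ℤ_2 to 1/(1 − a) = 1/(1 − 180) = -1/179. Expand this rational in ℤ_2: compute digits iteratively via d_i = x_i mod 2, x_{i+1} = (x_i − d_i)/2. The first 6 digits are (1, 0, 1, 0, 0, 0).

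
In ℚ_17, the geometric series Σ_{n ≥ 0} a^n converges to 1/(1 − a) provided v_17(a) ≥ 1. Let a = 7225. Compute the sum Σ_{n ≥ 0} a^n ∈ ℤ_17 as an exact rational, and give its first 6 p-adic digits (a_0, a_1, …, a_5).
Σ a^n = 1/(1 − a) = -1/7224;  first 6 digits = (1, 0, 8, 1, 13, 2)

v_17(a) = 2 ≥ 1, so the series converges in ℤ_17 to 1/(1 − a) = 1/(1 − 7225) = -1/7224. Expand this rational in ℤ_17: compute digits iteratively via d_i = x_i mod 17, x_{i+1} = (x_i − d_i)/17. The first 6 digits are (1, 0, 8, 1, 13, 2).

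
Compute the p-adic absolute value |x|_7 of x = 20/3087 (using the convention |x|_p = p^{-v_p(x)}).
|20/3087|_7 = 343

Step 1 — compute v_7(x) by factoring powers of 7 out of the numerator and denominator: v_7(20/3087) = -3. Step 2 — apply |x|_p = p^{-v_p(x)} = 7^{3} = 343.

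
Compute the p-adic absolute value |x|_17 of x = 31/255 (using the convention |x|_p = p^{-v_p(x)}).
|31/255|_17 = 17

Step 1 — compute v_17(x) by factoring powers of 17 out of the numerator and denominator: v_17(31/255) = -1. Step 2 — apply |x|_p = p^{-v_p(x)} = 17^{1} = 17.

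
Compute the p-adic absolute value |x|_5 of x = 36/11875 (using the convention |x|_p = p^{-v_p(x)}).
|36/11875|_5 = 625

Step 1 — compute v_5(x) by factoring powers of 5 out of the numerator and denominator: v_5(36/11875) = -4. Step 2 — apply |x|_p = p^{-v_p(x)} = 5^{4} = 625.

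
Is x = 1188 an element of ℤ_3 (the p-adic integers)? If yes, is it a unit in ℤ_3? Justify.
x ∈ ℤ_3 but not a unit; v_3(x) = 3 > 0

ℤ_3 = {x ∈ ℚ_3 : v_3(x) ≥ 0} and ℤ_3^× = {x ∈ ℤ_3 : v_3(x) = 0}. Here v_3(1188) = v_3(num) − v_3(den) = 3; compare against these criteria.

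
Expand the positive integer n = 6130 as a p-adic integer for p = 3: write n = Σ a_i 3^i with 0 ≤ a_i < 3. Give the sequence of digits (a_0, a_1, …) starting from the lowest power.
(a_0, a_1, …) = (1, 0, 0, 2, 0, 1, 2, 2)

Repeated division by 3 gives the digits low-to-high: 6130 = 1 + 2·3^3 + 1·3^5 + 2·3^6 + 2·3^7. Digit sequence: (1, 0, 0, 2, 0, 1, 2, 2).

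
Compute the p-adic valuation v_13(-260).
v_13(-260) = 1

v_13(n) is the largest exponent k such that 13^k divides n. Factor out: -260 = -13^1 · 20. (Sign doesn't affect v_p.) So v_13(-260) = 1.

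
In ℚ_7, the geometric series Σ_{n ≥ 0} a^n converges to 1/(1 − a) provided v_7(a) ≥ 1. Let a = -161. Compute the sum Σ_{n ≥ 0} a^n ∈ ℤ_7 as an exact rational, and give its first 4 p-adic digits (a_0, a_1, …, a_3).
Σ a^n = 1/(1 − a) = 1/162;  first 4 digits = (1, 5, 0, 4)

v_7(a) = 1 ≥ 1, so the series converges in ℤ_7 to 1/(1 − a) = 1/(1 − (-161)) = 1/162. Expand this rational in ℤ_7: compute digits iteratively via d_i = x_i mod 7, x_{i+1} = (x_i − d_i)/7. The first 4 digits are (1, 5, 0, 4).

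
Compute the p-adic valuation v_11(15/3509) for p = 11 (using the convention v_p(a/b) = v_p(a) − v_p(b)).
v_11(15/3509) = -2

Factor powers of 11 from the numerator and denominator of the reduced fraction: 15 = 11^0 · 15 and 3509 = 11^2 · 29. Apply v_p(a/b) = v_p(a) − v_p(b): v_11(15/3509) = 0 − 2 = -2.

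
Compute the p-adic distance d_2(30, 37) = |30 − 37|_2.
d_2(30, 37) = 1

Step 1 — x − y = 30 − 37 = -7. Step 2 — v_2(-7) = 0 (factor: -7 = −(2^0 · 7); the sign does not affect v_p). Step 3 — |x − y|_2 = 2^{0} = 1.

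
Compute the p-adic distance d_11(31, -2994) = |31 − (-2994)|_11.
d_11(31, -2994) = 1/121

Step 1 — x − y = 31 − (-2994) = 3025. Step 2 — v_11(3025) = 2 (factor: 3025 = (11^2 · 25); the sign does not affect v_p). Step 3 — |x − y|_11 = 11^{-2} = 1/121.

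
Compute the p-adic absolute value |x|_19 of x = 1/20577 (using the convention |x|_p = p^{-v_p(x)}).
|1/20577|_19 = 6859

Step 1 — compute v_19(x) by factoring powers of 19 out of the numerator and denominator: v_19(1/20577) = -3. Step 2 — apply |x|_p = p^{-v_p(x)} = 19^{3} = 6859.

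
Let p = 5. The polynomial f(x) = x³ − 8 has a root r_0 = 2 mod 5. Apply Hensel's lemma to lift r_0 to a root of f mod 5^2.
r_1 = 2 (mod 25)

Hensel: r_{i+1} = r_i − f(r_i)/f′(r_i) mod 5^{i+2}, where f′(x) = 3x². Iterate:
  r_0 = 2 (mod 5)
  r_1 = 2 (mod 25)
Final: r = 2 with f(r) ≡ 0 mod 5^2.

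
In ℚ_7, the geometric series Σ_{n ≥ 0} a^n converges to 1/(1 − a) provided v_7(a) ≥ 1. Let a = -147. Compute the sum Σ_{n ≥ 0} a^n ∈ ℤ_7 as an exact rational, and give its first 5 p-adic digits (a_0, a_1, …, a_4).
Σ a^n = 1/(1 − a) = 1/148;  first 5 digits = (1, 0, 4, 6, 1)

v_7(a) = 2 ≥ 1, so the series converges in ℤ_7 to 1/(1 − a) = 1/(1 − (-147)) = 1/148. Expand this rational in ℤ_7: compute digits iteratively via d_i = x_i mod 7, x_{i+1} = (x_i − d_i)/7. The first 5 digits are (1, 0, 4, 6, 1).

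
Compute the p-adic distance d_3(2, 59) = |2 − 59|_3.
d_3(2, 59) = 1/3

Step 1 — x − y = 2 − 59 = -57. Step 2 — v_3(-57) = 1 (factor: -57 = −(3^1 · 19); the sign does not affect v_p). Step 3 — |x − y|_3 = 3^{-1} = 1/3.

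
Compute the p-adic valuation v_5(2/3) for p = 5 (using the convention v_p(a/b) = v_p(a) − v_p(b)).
v_5(2/3) = 0

Factor powers of 5 from the numerator and denominator of the reduced fraction: 2 = 5^0 · 2 and 3 = 5^0 · 3. Apply v_p(a/b) = v_p(a) − v_p(b): v_5(2/3) = 0 − 0 = 0.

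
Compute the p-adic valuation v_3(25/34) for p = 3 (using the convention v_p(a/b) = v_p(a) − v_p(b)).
v_3(25/34) = 0

Factor powers of 3 from the numerator and denominator of the reduced fraction: 25 = 3^0 · 25 and 34 = 3^0 · 34. Apply v_p(a/b) = v_p(a) − v_p(b): v_3(25/34) = 0 − 0 = 0.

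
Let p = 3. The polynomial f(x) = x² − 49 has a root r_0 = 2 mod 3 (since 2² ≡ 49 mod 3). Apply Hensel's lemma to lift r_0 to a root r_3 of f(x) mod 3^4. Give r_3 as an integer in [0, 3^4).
r_3 = 74 (mod 81)

Hensel's recurrence: r_{i+1} = r_i − f(r_i)·(f′(r_i))^{-1} mod 3^{i+2}, with f′(x) = 2x. Iterate:
  r_0 = 2 (mod 3)
  r_1 = 2 (mod 9)
  r_2 = 20 (mod 27)
  r_3 = 74 (mod 81)
Final: r_3 = 74, and one checks f(r_3) ≡ 0 mod 3^4.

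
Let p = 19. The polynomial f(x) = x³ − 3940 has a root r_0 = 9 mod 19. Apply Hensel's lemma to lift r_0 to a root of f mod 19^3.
r_2 = 5975 (mod 6859)

Hensel: r_{i+1} = r_i − f(r_i)/f′(r_i) mod 19^{i+2}, where f′(x) = 3x². Iterate:
  r_0 = 9 (mod 19)
  r_1 = 199 (mod 361)
  r_2 = 5975 (mod 6859)
Final: r = 5975 with f(r) ≡ 0 mod 19^3.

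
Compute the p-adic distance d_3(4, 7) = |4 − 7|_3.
d_3(4, 7) = 1/3

Step 1 — x − y = 4 − 7 = -3. Step 2 — v_3(-3) = 1 (factor: -3 = −(3^1 · 1); the sign does not affect v_p). Step 3 — |x − y|_3 = 3^{-1} = 1/3.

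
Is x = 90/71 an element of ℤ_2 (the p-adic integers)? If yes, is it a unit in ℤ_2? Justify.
x ∈ ℤ_2 but not a unit; v_2(x) = 1 > 0

ℤ_2 = {x ∈ ℚ_2 : v_2(x) ≥ 0} and ℤ_2^× = {x ∈ ℤ_2 : v_2(x) = 0}. Here v_2(90/71) = v_2(num) − v_2(den) = 1; compare against these criteria.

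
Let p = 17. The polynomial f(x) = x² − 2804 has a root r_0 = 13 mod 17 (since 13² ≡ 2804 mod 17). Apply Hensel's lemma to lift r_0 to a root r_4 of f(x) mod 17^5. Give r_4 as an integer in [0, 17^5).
r_4 = 81001 (mod 1419857)

Hensel's recurrence: r_{i+1} = r_i − f(r_i)·(f′(r_i))^{-1} mod 17^{i+2}, with f′(x) = 2x. Iterate:
  r_0 = 13 (mod 17)
  r_1 = 81 (mod 289)
  r_2 = 2393 (mod 4913)
  r_3 = 81001 (mod 83521)
  r_4 = 81001 (mod 1419857)
Final: r_4 = 81001, and one checks f(r_4) ≡ 0 mod 17^5.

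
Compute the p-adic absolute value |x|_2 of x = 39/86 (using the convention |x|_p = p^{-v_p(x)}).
|39/86|_2 = 2

Step 1 — compute v_2(x) by factoring powers of 2 out of the numerator and denominator: v_2(39/86) = -1. Step 2 — apply |x|_p = p^{-v_p(x)} = 2^{1} = 2.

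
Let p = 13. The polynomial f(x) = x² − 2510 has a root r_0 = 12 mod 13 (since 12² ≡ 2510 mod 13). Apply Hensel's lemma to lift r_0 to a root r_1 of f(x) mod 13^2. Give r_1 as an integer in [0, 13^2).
r_1 = 12 (mod 169)

Hensel's recurrence: r_{i+1} = r_i − f(r_i)·(f′(r_i))^{-1} mod 13^{i+2}, with f′(x) = 2x. Iterate:
  r_0 = 12 (mod 13)
  r_1 = 12 (mod 169)
Final: r_1 = 12, and one checks f(r_1) ≡ 0 mod 13^2.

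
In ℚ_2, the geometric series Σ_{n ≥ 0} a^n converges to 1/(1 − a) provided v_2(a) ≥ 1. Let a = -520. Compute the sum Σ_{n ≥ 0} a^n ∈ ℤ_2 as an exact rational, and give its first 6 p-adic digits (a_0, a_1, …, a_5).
Σ a^n = 1/(1 − a) = 1/521;  first 6 digits = (1, 0, 0, 1, 1, 1)

v_2(a) = 3 ≥ 1, so the series converges in ℤ_2 to 1/(1 − a) = 1/(1 − (-520)) = 1/521. Expand this rational in ℤ_2: compute digits iteratively via d_i = x_i mod 2, x_{i+1} = (x_i − d_i)/2. The first 6 digits are (1, 0, 0, 1, 1, 1).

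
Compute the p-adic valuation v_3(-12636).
v_3(-12636) = 5

v_3(n) is the largest exponent k such that 3^k divides n. Factor out: -12636 = -3^5 · 52. (Sign doesn't affect v_p.) So v_3(-12636) = 5.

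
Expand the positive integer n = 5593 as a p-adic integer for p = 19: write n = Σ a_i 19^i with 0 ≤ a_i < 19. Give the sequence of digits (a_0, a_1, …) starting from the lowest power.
(a_0, a_1, …) = (7, 9, 15)

Repeated division by 19 gives the digits low-to-high: 5593 = 7 + 9·19^1 + 15·19^2. Digit sequence: (7, 9, 15).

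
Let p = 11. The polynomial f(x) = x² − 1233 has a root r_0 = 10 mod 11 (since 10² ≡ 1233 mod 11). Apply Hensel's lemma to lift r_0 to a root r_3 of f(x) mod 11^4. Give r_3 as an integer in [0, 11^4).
r_3 = 5433 (mod 14641)

Hensel's recurrence: r_{i+1} = r_i − f(r_i)·(f′(r_i))^{-1} mod 11^{i+2}, with f′(x) = 2x. Iterate:
  r_0 = 10 (mod 11)
  r_1 = 109 (mod 121)
  r_2 = 109 (mod 1331)
  r_3 = 5433 (mod 14641)
Final: r_3 = 5433, and one checks f(r_3) ≡ 0 mod 11^4.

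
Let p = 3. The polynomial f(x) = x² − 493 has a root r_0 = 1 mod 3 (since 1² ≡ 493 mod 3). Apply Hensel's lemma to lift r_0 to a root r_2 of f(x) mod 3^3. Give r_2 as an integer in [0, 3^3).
r_2 = 13 (mod 27)

Hensel's recurrence: r_{i+1} = r_i − f(r_i)·(f′(r_i))^{-1} mod 3^{i+2}, with f′(x) = 2x. Iterate:
  r_0 = 1 (mod 3)
  r_1 = 4 (mod 9)
  r_2 = 13 (mod 27)
Final: r_2 = 13, and one checks f(r_2) ≡ 0 mod 3^3.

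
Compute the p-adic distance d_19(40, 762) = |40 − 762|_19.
d_19(40, 762) = 1/361

Step 1 — x − y = 40 − 762 = -722. Step 2 — v_19(-722) = 2 (factor: -722 = −(19^2 · 2); the sign does not affect v_p). Step 3 — |x − y|_19 = 19^{-2} = 1/361.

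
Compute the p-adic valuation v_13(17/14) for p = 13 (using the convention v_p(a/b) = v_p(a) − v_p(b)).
v_13(17/14) = 0

Factor powers of 13 from the numerator and denominator of the reduced fraction: 17 = 13^0 · 17 and 14 = 13^0 · 14. Apply v_p(a/b) = v_p(a) − v_p(b): v_13(17/14) = 0 − 0 = 0.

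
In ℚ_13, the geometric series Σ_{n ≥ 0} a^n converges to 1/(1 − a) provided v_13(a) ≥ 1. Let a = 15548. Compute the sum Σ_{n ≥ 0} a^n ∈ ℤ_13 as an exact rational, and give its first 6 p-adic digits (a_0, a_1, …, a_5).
Σ a^n = 1/(1 − a) = -1/15547;  first 6 digits = (1, 0, 1, 7, 1, 1)

v_13(a) = 2 ≥ 1, so the series converges in ℤ_13 to 1/(1 − a) = 1/(1 − 15548) = -1/15547. Expand this rational in ℤ_13: compute digits iteratively via d_i = x_i mod 13, x_{i+1} = (x_i − d_i)/13. The first 6 digits are (1, 0, 1, 7, 1, 1).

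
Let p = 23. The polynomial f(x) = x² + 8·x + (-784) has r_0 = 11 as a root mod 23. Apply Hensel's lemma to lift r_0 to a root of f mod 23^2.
r_1 = 471 (mod 529)

Hensel: r_{i+1} = r_i − f(r_i)·(f′(r_i))^{-1} mod 23^{i+2}, f′(x) = 2x + 8. Iterate:
  r_0 = 11 (mod 23)
  r_1 = 471 (mod 529)
Final: r = 471 satisfies f(r) ≡ 0 mod 23^2.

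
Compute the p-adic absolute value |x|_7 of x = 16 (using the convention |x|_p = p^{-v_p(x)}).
|16|_7 = 1

Step 1 — compute v_7(x) by factoring powers of 7 out of the numerator and denominator: v_7(16) = 0. Step 2 — apply |x|_p = p^{-v_p(x)} = 7^{0} = 1.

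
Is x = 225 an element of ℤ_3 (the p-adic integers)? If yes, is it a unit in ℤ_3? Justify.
x ∈ ℤ_3 but not a unit; v_3(x) = 2 > 0

ℤ_3 = {x ∈ ℚ_3 : v_3(x) ≥ 0} and ℤ_3^× = {x ∈ ℤ_3 : v_3(x) = 0}. Here v_3(225) = v_3(num) − v_3(den) = 2; compare against these criteria.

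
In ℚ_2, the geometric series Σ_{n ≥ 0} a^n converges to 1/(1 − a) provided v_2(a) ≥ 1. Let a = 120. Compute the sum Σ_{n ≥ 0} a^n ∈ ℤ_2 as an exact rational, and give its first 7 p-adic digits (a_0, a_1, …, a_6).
Σ a^n = 1/(1 − a) = -1/119;  first 7 digits = (1, 0, 0, 1, 1, 1, 0)

v_2(a) = 3 ≥ 1, so the series converges in ℤ_2 to 1/(1 − a) = 1/(1 − 120) = -1/119. Expand this rational in ℤ_2: compute digits iteratively via d_i = x_i mod 2, x_{i+1} = (x_i − d_i)/2. The first 7 digits are (1, 0, 0, 1, 1, 1, 0).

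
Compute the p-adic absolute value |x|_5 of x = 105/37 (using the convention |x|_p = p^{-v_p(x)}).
|105/37|_5 = 1/5

Step 1 — compute v_5(x) by factoring powers of 5 out of the numerator and denominator: v_5(105/37) = 1. Step 2 — apply |x|_p = p^{-v_p(x)} = 5^{-1} = 1/5.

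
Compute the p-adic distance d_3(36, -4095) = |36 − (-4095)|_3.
d_3(36, -4095) = 1/243

Step 1 — x − y = 36 − (-4095) = 4131. Step 2 — v_3(4131) = 5 (factor: 4131 = (3^5 · 17); the sign does not affect v_p). Step 3 — |x − y|_3 = 3^{-5} = 1/243.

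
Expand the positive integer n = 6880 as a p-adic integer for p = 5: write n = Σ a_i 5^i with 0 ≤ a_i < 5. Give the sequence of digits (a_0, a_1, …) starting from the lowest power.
(a_0, a_1, …) = (0, 1, 0, 0, 1, 2)

Repeated division by 5 gives the digits low-to-high: 6880 = 1·5^1 + 1·5^4 + 2·5^5. Digit sequence: (0, 1, 0, 0, 1, 2).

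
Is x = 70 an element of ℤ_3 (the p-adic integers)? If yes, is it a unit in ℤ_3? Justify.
x ∈ ℤ_3^× (unit); v_3(x) = 0

ℤ_3 = {x ∈ ℚ_3 : v_3(x) ≥ 0} and ℤ_3^× = {x ∈ ℤ_3 : v_3(x) = 0}. Here v_3(70) = v_3(num) − v_3(den) = 0; compare against these criteria.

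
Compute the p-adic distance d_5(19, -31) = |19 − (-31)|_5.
d_5(19, -31) = 1/25

Step 1 — x − y = 19 − (-31) = 50. Step 2 — v_5(50) = 2 (factor: 50 = (5^2 · 2); the sign does not affect v_p). Step 3 — |x − y|_5 = 5^{-2} = 1/25.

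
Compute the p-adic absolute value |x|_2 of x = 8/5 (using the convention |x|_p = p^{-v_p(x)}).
|8/5|_2 = 1/8

Step 1 — compute v_2(x) by factoring powers of 2 out of the numerator and denominator: v_2(8/5) = 3. Step 2 — apply |x|_p = p^{-v_p(x)} = 2^{-3} = 1/8.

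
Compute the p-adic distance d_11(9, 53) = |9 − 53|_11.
d_11(9, 53) = 1/11

Step 1 — x − y = 9 − 53 = -44. Step 2 — v_11(-44) = 1 (factor: -44 = −(11^1 · 4); the sign does not affect v_p). Step 3 — |x − y|_11 = 11^{-1} = 1/11.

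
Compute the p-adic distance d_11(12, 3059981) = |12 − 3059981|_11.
d_11(12, 3059981) = 1/161051

Step 1 — x − y = 12 − 3059981 = -3059969. Step 2 — v_11(-3059969) = 5 (factor: -3059969 = −(11^5 · 19); the sign does not affect v_p). Step 3 — |x − y|_11 = 11^{-5} = 1/161051.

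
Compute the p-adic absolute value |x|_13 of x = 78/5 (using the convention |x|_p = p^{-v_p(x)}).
|78/5|_13 = 1/13

Step 1 — compute v_13(x) by factoring powers of 13 out of the numerator and denominator: v_13(78/5) = 1. Step 2 — apply |x|_p = p^{-v_p(x)} = 13^{-1} = 1/13.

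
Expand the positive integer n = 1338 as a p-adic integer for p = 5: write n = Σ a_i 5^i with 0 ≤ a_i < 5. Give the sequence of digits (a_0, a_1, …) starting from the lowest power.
(a_0, a_1, …) = (3, 2, 3, 0, 2)

Repeated division by 5 gives the digits low-to-high: 1338 = 3 + 2·5^1 + 3·5^2 + 2·5^4. Digit sequence: (3, 2, 3, 0, 2).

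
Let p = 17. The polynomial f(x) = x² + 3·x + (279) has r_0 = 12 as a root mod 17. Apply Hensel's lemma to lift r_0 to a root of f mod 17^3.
r_2 = 1440 (mod 4913)

Hensel: r_{i+1} = r_i − f(r_i)·(f′(r_i))^{-1} mod 17^{i+2}, f′(x) = 2x + 3. Iterate:
  r_0 = 12 (mod 17)
  r_1 = 284 (mod 289)
  r_2 = 1440 (mod 4913)
Final: r = 1440 satisfies f(r) ≡ 0 mod 17^3.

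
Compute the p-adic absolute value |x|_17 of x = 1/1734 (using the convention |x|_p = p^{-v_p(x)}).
|1/1734|_17 = 289

Step 1 — compute v_17(x) by factoring powers of 17 out of the numerator and denominator: v_17(1/1734) = -2. Step 2 — apply |x|_p = p^{-v_p(x)} = 17^{2} = 289.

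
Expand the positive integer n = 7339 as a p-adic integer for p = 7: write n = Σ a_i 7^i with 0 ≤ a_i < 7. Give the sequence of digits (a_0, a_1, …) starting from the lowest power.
(a_0, a_1, …) = (3, 5, 2, 0, 3)

Repeated division by 7 gives the digits low-to-high: 7339 = 3 + 5·7^1 + 2·7^2 + 3·7^4. Digit sequence: (3, 5, 2, 0, 3).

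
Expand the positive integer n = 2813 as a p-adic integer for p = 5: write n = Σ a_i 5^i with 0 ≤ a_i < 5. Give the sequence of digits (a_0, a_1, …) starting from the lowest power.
(a_0, a_1, …) = (3, 2, 2, 2, 4)

Repeated division by 5 gives the digits low-to-high: 2813 = 3 + 2·5^1 + 2·5^2 + 2·5^3 + 4·5^4. Digit sequence: (3, 2, 2, 2, 4).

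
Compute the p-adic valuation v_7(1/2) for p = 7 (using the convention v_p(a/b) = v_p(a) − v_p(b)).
v_7(1/2) = 0

Factor powers of 7 from the numerator and denominator of the reduced fraction: 1 = 7^0 · 1 and 2 = 7^0 · 2. Apply v_p(a/b) = v_p(a) − v_p(b): v_7(1/2) = 0 − 0 = 0.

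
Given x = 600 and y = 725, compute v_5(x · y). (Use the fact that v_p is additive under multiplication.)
v_5(435000) = 4

v_p(x) = 2 (factor: 600 = 5^2 · 24); v_p(y) = 2 (factor: 725 = 5^2 · 29). Additivity: v_p(xy) = v_p(x) + v_p(y) = 2 + 2 = 4. (Direct check: xy = 435000 = 5^4 · (696).)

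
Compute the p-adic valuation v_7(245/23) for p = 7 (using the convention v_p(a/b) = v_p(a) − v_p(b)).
v_7(245/23) = 2

Factor powers of 7 from the numerator and denominator of the reduced fraction: 245 = 7^2 · 5 and 23 = 7^0 · 23. Apply v_p(a/b) = v_p(a) − v_p(b): v_7(245/23) = 2 − 0 = 2.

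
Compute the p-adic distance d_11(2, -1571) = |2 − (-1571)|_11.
d_11(2, -1571) = 1/121

Step 1 — x − y = 2 − (-1571) = 1573. Step 2 — v_11(1573) = 2 (factor: 1573 = (11^2 · 13); the sign does not affect v_p). Step 3 — |x − y|_11 = 11^{-2} = 1/121.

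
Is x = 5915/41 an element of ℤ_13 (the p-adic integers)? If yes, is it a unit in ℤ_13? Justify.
x ∈ ℤ_13 but not a unit; v_13(x) = 2 > 0

ℤ_13 = {x ∈ ℚ_13 : v_13(x) ≥ 0} and ℤ_13^× = {x ∈ ℤ_13 : v_13(x) = 0}. Here v_13(5915/41) = v_13(num) − v_13(den) = 2; compare against these criteria.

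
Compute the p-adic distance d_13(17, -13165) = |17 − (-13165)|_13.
d_13(17, -13165) = 1/2197

Step 1 — x − y = 17 − (-13165) = 13182. Step 2 — v_13(13182) = 3 (factor: 13182 = (13^3 · 6); the sign does not affect v_p). Step 3 — |x − y|_13 = 13^{-3} = 1/2197.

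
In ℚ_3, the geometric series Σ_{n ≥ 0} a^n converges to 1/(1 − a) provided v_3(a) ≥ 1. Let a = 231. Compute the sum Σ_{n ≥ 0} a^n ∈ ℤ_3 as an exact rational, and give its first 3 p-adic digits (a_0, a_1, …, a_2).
Σ a^n = 1/(1 − a) = -1/230;  first 3 digits = (1, 2, 2)

v_3(a) = 1 ≥ 1, so the series converges in ℤ_3 to 1/(1 − a) = 1/(1 − 231) = -1/230. Expand this rational in ℤ_3: compute digits iteratively via d_i = x_i mod 3, x_{i+1} = (x_i − d_i)/3. The first 3 digits are (1, 2, 2).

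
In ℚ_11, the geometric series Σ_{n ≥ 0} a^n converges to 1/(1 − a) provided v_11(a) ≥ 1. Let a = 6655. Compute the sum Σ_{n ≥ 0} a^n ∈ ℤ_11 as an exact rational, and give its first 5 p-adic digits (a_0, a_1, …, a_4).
Σ a^n = 1/(1 − a) = -1/6654;  first 5 digits = (1, 0, 0, 5, 0)

v_11(a) = 3 ≥ 1, so the series converges in ℤ_11 to 1/(1 − a) = 1/(1 − 6655) = -1/6654. Expand this rational in ℤ_11: compute digits iteratively via d_i = x_i mod 11, x_{i+1} = (x_i − d_i)/11. The first 5 digits are (1, 0, 0, 5, 0).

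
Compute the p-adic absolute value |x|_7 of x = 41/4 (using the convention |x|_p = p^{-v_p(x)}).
|41/4|_7 = 1

Step 1 — compute v_7(x) by factoring powers of 7 out of the numerator and denominator: v_7(41/4) = 0. Step 2 — apply |x|_p = p^{-v_p(x)} = 7^{0} = 1.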